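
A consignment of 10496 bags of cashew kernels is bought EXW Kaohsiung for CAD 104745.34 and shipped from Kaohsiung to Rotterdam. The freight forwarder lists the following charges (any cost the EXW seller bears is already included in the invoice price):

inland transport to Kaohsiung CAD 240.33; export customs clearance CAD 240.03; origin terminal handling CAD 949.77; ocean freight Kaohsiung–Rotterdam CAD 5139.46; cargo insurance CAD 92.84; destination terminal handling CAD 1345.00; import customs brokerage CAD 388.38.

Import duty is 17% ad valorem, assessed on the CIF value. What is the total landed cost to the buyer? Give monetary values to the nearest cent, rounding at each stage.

Total landed cost: CAD 132080.47

EXW: the seller makes goods available at their premises; the buyer bears all onward costs.
CIF value = EXW price + inland to port + export clearance + origin terminal + freight + insurance = 104745.34 + 240.33 + 240.03 + 949.77 + 5139.46 + 92.84 = 111407.77
Import duty = 111407.77 × 17% = 18939.32
Buyer bears: inland to port 240.33 + export clearance 240.03 + origin terminal 949.77 + freight 5139.46 + insurance 92.84 + destination terminal 1345.00 + brokerage 388.38 + duty 18939.32 = 27335.13
Landed cost = invoice 104745.34 + 27335.13 = 132080.47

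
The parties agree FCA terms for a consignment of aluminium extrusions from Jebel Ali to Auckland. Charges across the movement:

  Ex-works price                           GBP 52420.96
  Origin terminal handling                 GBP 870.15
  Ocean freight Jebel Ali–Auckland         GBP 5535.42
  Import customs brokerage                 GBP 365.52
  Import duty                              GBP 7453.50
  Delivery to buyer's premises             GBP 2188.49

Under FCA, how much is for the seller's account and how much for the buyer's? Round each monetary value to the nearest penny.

Seller: GBP 52420.96; buyer: GBP 16413.08

FCA: the seller delivers export-cleared goods to the carrier; the buyer bears costs from that point.
Seller's account: goods 52420.96 = 52420.96
Buyer's account: origin terminal 870.15 + freight 5535.42 + brokerage 365.52 + duty 7453.50 + delivery 2188.49 = 16413.08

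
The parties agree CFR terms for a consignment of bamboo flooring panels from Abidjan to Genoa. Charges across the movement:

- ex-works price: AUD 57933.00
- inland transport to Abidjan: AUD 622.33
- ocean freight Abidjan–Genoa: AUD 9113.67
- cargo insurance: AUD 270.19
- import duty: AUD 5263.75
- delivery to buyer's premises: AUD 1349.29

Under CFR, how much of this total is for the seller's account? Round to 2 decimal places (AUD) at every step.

Seller's account: AUD 67669.00

CFR: the seller pays costs through ocean freight to the destination port, but not insurance.
Seller's account: goods 57933.00 + inland to port 622.33 + freight 9113.67 = 67669.00
Buyer's account: insurance 270.19 + duty 5263.75 + delivery 1349.29 = 6883.23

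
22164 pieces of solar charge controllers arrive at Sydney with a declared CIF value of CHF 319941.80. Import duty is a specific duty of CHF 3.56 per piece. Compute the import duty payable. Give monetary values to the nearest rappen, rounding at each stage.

Import duty: CHF 78903.84

Import duty = 22164 × 3.56 = 78903.84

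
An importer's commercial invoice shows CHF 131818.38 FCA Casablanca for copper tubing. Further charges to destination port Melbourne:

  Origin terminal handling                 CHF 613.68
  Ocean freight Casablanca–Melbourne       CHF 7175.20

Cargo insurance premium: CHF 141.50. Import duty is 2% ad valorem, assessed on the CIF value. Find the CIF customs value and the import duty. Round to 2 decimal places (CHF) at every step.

CIF = FCA price + pre-shipment costs + freight + insurance
CIF = 131818.38 + 613.68 + 7175.20 + 141.50 = 139748.76
Import duty = 139748.76 × 2% = 2794.98

CIF value: CHF 139748.76; import duty: CHF 2794.98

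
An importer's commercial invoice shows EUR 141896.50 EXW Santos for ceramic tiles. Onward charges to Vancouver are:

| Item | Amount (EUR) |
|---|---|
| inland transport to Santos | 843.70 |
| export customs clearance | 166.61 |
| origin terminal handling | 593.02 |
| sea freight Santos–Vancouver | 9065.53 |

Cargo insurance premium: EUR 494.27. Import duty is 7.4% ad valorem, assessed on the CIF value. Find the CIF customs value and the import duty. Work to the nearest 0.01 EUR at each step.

CIF value: EUR 153059.63; import duty: EUR 11326.41

CIF = EXW price + pre-shipment costs + freight + insurance
CIF = 141896.50 + 843.70 + 166.61 + 593.02 + 9065.53 + 494.27 = 153059.63
Import duty = 153059.63 × 7.4% = 11326.41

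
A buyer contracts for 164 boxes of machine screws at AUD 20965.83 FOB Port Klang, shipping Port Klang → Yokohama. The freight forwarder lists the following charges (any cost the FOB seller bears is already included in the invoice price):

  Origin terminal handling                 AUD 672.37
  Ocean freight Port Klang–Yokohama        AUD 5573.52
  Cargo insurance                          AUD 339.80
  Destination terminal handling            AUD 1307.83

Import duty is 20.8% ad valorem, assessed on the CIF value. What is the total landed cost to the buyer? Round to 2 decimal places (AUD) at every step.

FOB: the seller bears costs until goods are on board at the origin port; the buyer bears freight, insurance and all costs thereafter.
Already in the invoice (seller's account under FOB): origin terminal — exclude.
CIF value = FOB price + freight + insurance = 20965.83 + 5573.52 + 339.80 = 26879.15
Import duty = 26879.15 × 20.8% = 5590.86
Buyer bears: freight 5573.52 + insurance 339.80 + destination terminal 1307.83 + duty 5590.86 = 12812.01
Landed cost = invoice 20965.83 + 12812.01 = 33777.84

Total landed cost: AUD 33777.84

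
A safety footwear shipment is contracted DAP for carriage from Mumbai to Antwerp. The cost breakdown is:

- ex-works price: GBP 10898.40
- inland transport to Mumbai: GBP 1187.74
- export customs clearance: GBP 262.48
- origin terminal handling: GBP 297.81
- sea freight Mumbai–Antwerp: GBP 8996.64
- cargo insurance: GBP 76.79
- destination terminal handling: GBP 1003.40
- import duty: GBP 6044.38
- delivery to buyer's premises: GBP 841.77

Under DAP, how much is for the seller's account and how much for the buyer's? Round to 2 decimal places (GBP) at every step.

Seller: GBP 23565.03; buyer: GBP 6044.38

DAP: the seller bears all costs to the named destination except import duty and clearance.
Seller's account: goods 10898.40 + inland to port 1187.74 + export clearance 262.48 + origin terminal 297.81 + freight 8996.64 + insurance 76.79 + destination terminal 1003.40 + delivery 841.77 = 23565.03
Buyer's account: duty 6044.38 = 6044.38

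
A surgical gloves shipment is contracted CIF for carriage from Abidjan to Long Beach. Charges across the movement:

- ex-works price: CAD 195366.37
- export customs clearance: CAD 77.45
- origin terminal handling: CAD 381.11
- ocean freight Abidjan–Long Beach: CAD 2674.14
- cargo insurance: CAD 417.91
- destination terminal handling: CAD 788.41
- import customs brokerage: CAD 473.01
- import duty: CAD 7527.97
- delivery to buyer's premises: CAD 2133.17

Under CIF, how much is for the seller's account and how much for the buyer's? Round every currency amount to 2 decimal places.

CIF: the seller pays costs through ocean freight and marine insurance to the destination port.
Seller's account: goods 195366.37 + export clearance 77.45 + origin terminal 381.11 + freight 2674.14 + insurance 417.91 = 198916.98
Buyer's account: destination terminal 788.41 + brokerage 473.01 + duty 7527.97 + delivery 2133.17 = 10922.56

Seller: CAD 198916.98; buyer: CAD 10922.56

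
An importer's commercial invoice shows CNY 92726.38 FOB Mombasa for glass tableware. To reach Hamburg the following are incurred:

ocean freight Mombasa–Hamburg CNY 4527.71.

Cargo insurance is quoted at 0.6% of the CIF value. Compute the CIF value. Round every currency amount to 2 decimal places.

Let C be the CIF value. C = FOB price + freight + 0.6% × C
C − 0.6% × C = 92726.38 + 4527.71
0.994 × C = 97254.09
C = 97254.09 / 0.994 = 97841.14
Insurance premium = 0.6% × 97841.14 = 587.05

CIF value: CNY 97841.14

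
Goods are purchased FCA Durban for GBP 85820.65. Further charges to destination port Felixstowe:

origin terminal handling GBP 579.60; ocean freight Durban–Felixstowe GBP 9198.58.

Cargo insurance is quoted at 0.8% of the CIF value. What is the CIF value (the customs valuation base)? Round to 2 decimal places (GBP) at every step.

Let C be the CIF value. C = FCA price + pre-shipment costs + freight + 0.8% × C
C − 0.8% × C = 85820.65 + 579.60 + 9198.58
0.992 × C = 95598.83
C = 95598.83 / 0.992 = 96369.79
Insurance premium = 0.8% × 96369.79 = 770.96

CIF value: GBP 96369.79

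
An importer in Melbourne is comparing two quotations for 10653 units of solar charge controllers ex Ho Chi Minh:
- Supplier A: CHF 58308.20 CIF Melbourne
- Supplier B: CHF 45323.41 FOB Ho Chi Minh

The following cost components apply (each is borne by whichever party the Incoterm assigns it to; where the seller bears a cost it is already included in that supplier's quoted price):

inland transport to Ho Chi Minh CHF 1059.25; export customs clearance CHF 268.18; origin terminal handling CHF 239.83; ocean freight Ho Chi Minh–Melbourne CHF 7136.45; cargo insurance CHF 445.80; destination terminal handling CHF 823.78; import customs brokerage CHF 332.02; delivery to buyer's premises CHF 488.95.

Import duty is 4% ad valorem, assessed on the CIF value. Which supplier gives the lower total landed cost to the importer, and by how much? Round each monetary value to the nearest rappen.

Supplier B is cheaper by CHF 5618.64

Supplier A (CIF):
The CIF price already equals the CIF value: 58308.20
Import duty = 58308.20 × 4% = 2332.33
Buyer bears (A): 823.78 + 332.02 + 488.95 = 1644.75
Landed cost (A) = invoice 58308.20 + 1644.75 + duty 2332.33 = 62285.28
Supplier B (FOB):
CIF value = FOB price + freight + insurance = 45323.41 + 7136.45 + 445.80 = 52905.66
Import duty = 52905.66 × 4% = 2116.23
Buyer bears (B): 7136.45 + 445.80 + 823.78 + 332.02 + 488.95 = 9227.00
Landed cost (B) = invoice 45323.41 + 9227.00 + duty 2116.23 = 56666.64
Difference = |62285.28 − 56666.64| = 5618.64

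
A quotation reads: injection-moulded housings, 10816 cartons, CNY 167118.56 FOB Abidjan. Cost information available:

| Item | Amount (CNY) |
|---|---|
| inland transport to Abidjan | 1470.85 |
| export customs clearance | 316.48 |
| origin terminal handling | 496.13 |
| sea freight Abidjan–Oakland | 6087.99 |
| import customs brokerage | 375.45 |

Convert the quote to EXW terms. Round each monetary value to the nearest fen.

Not relevant to the conversion: freight, brokerage — on the buyer under both terms; not part of either seller's price.
From FOB to EXW, the seller no longer bears: inland to port, export clearance, origin terminal.
EXW price = 167118.56 − 1470.85 − 316.48 − 496.13 = 164835.10

EXW price: CNY 164835.10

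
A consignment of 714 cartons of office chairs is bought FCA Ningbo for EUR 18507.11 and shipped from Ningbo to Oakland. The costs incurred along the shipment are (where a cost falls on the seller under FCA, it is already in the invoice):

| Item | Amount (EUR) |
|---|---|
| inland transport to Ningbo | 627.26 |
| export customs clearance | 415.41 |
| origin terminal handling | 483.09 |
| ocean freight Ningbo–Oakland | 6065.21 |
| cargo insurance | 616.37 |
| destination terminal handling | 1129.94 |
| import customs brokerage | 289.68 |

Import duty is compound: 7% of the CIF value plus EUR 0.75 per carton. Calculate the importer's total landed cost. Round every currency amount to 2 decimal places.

FCA: the seller delivers export-cleared goods to the carrier; the buyer bears costs from that point.
Already in the invoice (seller's account under FCA): inland to port, export clearance — exclude.
CIF value = FCA price + origin terminal + freight + insurance = 18507.11 + 483.09 + 6065.21 + 616.37 = 25671.78
Ad valorem component: 25671.78 × 7% = 1797.02
Specific component: 714 × 0.75 = 535.50
Import duty = 1797.02 + 535.50 = 2332.52
Buyer bears: origin terminal 483.09 + freight 6065.21 + insurance 616.37 + destination terminal 1129.94 + brokerage 289.68 + duty 2332.52 = 10916.81
Landed cost = invoice 18507.11 + 10916.81 = 29423.92

Total landed cost: EUR 29423.92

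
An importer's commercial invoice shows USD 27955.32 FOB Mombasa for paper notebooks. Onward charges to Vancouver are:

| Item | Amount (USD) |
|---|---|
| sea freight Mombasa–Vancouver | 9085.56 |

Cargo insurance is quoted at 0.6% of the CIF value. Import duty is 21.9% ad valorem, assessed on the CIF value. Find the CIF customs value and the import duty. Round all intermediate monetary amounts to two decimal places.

Let C be the CIF value. C = FOB price + freight + 0.6% × C
C − 0.6% × C = 27955.32 + 9085.56
0.994 × C = 37040.88
C = 37040.88 / 0.994 = 37264.47
Insurance premium = 0.6% × 37264.47 = 223.59
Import duty = 37264.47 × 21.9% = 8160.92

CIF value: USD 37264.47; import duty: USD 8160.92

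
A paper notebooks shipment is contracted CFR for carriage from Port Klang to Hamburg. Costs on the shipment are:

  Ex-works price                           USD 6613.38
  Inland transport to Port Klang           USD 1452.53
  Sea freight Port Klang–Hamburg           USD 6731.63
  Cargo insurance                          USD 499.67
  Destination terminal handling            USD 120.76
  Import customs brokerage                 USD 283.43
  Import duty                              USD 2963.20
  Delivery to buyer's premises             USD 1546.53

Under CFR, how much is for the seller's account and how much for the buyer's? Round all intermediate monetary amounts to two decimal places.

CFR: the seller pays costs through ocean freight to the destination port, but not insurance.
Seller's account: goods 6613.38 + inland to port 1452.53 + freight 6731.63 = 14797.54
Buyer's account: insurance 499.67 + destination terminal 120.76 + brokerage 283.43 + duty 2963.20 + delivery 1546.53 = 5413.59

Seller: USD 14797.54; buyer: USD 5413.59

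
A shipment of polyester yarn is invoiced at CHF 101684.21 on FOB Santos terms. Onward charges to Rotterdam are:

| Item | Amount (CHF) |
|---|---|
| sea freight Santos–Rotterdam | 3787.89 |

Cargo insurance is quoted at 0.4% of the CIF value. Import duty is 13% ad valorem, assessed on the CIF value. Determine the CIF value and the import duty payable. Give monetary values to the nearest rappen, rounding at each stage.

Let C be the CIF value. C = FOB price + freight + 0.4% × C
C − 0.4% × C = 101684.21 + 3787.89
0.996 × C = 105472.10
C = 105472.10 / 0.996 = 105895.68
Insurance premium = 0.4% × 105895.68 = 423.58
Import duty = 105895.68 × 13% = 13766.44

CIF value: CHF 105895.68; import duty: CHF 13766.44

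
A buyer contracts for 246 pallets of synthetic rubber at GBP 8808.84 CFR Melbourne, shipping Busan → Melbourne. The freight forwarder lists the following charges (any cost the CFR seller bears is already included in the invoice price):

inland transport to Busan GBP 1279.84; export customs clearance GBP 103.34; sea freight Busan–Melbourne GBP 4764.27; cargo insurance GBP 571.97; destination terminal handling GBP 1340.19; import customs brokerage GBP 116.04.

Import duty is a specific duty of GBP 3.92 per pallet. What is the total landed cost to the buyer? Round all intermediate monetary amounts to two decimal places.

Total landed cost: GBP 11801.36

CFR: the seller pays costs through ocean freight to the destination port, but not insurance.
Already in the invoice (seller's account under CFR): inland to port, export clearance, freight — exclude.
CIF value = CFR price + insurance = 8808.84 + 571.97 = 9380.81
Import duty = 246 × 3.92 = 964.32
Buyer bears: insurance 571.97 + destination terminal 1340.19 + brokerage 116.04 + duty 964.32 = 2992.52
Landed cost = invoice 8808.84 + 2992.52 = 11801.36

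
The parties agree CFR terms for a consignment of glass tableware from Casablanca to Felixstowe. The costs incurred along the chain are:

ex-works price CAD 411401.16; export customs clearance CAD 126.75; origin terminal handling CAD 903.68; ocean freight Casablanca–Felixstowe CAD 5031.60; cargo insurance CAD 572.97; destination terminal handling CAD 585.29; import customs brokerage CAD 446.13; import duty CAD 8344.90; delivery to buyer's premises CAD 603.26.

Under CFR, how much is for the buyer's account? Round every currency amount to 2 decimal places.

Buyer's account: CAD 10552.55

CFR: the seller pays costs through ocean freight to the destination port, but not insurance.
Seller's account: goods 411401.16 + export clearance 126.75 + origin terminal 903.68 + freight 5031.60 = 417463.19
Buyer's account: insurance 572.97 + destination terminal 585.29 + brokerage 446.13 + duty 8344.90 + delivery 603.26 = 10552.55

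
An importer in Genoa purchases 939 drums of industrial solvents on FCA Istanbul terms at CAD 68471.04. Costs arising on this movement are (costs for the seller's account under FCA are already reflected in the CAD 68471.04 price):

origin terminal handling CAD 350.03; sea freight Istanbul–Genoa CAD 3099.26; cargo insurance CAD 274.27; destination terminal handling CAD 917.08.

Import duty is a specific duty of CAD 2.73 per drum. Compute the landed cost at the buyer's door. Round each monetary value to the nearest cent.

FCA: the seller delivers export-cleared goods to the carrier; the buyer bears costs from that point.
CIF value = FCA price + origin terminal + freight + insurance = 68471.04 + 350.03 + 3099.26 + 274.27 = 72194.60
Import duty = 939 × 2.73 = 2563.47
Buyer bears: origin terminal 350.03 + freight 3099.26 + insurance 274.27 + destination terminal 917.08 + duty 2563.47 = 7204.11
Landed cost = invoice 68471.04 + 7204.11 = 75675.15

Total landed cost: CAD 75675.15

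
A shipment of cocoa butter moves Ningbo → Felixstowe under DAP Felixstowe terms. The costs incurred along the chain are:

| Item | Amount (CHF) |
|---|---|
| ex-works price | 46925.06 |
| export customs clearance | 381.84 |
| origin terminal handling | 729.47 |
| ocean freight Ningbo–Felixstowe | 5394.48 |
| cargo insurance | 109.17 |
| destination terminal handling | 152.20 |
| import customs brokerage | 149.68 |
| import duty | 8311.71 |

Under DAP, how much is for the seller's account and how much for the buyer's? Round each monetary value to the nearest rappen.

Seller: CHF 53692.22; buyer: CHF 8461.39

DAP: the seller bears all costs to the named destination except import duty and clearance.
Seller's account: goods 46925.06 + export clearance 381.84 + origin terminal 729.47 + freight 5394.48 + insurance 109.17 + destination terminal 152.20 = 53692.22
Buyer's account: brokerage 149.68 + duty 8311.71 = 8461.39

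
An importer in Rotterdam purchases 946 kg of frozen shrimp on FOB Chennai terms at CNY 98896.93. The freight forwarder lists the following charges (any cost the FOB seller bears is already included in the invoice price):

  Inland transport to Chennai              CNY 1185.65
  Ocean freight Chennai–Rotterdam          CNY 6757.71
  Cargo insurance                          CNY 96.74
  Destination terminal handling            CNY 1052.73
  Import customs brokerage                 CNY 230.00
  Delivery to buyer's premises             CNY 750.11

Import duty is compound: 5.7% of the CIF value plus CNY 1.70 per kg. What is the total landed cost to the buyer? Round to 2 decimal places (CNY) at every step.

FOB: the seller bears costs until goods are on board at the origin port; the buyer bears freight, insurance and all costs thereafter.
Already in the invoice (seller's account under FOB): inland to port — exclude.
CIF value = FOB price + freight + insurance = 98896.93 + 6757.71 + 96.74 = 105751.38
Ad valorem component: 105751.38 × 5.7% = 6027.83
Specific component: 946 × 1.70 = 1608.20
Import duty = 6027.83 + 1608.20 = 7636.03
Buyer bears: freight 6757.71 + insurance 96.74 + destination terminal 1052.73 + brokerage 230.00 + delivery 750.11 + duty 7636.03 = 16523.32
Landed cost = invoice 98896.93 + 16523.32 = 115420.25

Total landed cost: CNY 115420.25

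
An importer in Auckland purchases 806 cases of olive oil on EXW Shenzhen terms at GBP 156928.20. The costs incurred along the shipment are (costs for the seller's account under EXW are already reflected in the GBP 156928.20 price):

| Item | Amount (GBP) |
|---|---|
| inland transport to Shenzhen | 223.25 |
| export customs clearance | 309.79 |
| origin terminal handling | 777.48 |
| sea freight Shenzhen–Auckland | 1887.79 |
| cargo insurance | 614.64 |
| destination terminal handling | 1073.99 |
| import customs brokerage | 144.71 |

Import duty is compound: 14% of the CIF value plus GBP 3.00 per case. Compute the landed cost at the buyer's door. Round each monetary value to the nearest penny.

Total landed cost: GBP 186881.61

EXW: the seller makes goods available at their premises; the buyer bears all onward costs.
CIF value = EXW price + inland to port + export clearance + origin terminal + freight + insurance = 156928.20 + 223.25 + 309.79 + 777.48 + 1887.79 + 614.64 = 160741.15
Ad valorem component: 160741.15 × 14% = 22503.76
Specific component: 806 × 3.00 = 2418.00
Import duty = 22503.76 + 2418.00 = 24921.76
Buyer bears: inland to port 223.25 + export clearance 309.79 + origin terminal 777.48 + freight 1887.79 + insurance 614.64 + destination terminal 1073.99 + brokerage 144.71 + duty 24921.76 = 29953.41
Landed cost = invoice 156928.20 + 29953.41 = 186881.61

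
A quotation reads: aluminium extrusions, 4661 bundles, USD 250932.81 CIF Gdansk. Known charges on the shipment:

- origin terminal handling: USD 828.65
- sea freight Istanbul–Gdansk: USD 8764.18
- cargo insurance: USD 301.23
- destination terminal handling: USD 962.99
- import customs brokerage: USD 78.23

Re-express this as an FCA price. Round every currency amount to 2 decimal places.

FCA price: USD 241038.75

Not relevant to the conversion: destination terminal, brokerage — on the buyer under both terms; not part of either seller's price.
From CIF to FCA, the seller no longer bears: origin terminal, freight, insurance.
FCA price = 250932.81 − 828.65 − 8764.18 − 301.23 = 241038.75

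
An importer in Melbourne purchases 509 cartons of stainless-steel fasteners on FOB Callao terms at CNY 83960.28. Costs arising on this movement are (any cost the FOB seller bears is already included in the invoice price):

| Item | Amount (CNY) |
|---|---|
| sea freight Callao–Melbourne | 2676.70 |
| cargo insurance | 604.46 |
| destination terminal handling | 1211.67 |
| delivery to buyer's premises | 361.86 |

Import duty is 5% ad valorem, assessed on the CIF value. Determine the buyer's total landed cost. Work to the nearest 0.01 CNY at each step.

FOB: the seller bears costs until goods are on board at the origin port; the buyer bears freight, insurance and all costs thereafter.
CIF value = FOB price + freight + insurance = 83960.28 + 2676.70 + 604.46 = 87241.44
Import duty = 87241.44 × 5% = 4362.07
Buyer bears: freight 2676.70 + insurance 604.46 + destination terminal 1211.67 + delivery 361.86 + duty 4362.07 = 9216.76
Landed cost = invoice 83960.28 + 9216.76 = 93177.04

Total landed cost: CNY 93177.04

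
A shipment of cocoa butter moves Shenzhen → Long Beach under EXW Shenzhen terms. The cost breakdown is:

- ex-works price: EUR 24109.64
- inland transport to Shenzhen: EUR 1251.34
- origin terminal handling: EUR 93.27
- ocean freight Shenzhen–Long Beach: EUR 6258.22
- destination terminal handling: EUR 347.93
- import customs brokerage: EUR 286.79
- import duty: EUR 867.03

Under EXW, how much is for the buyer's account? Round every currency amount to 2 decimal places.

Buyer's account: EUR 9104.58

EXW: the seller makes goods available at their premises; the buyer bears all onward costs.
Seller's account: goods 24109.64 = 24109.64
Buyer's account: inland to port 1251.34 + origin terminal 93.27 + freight 6258.22 + destination terminal 347.93 + brokerage 286.79 + duty 867.03 = 9104.58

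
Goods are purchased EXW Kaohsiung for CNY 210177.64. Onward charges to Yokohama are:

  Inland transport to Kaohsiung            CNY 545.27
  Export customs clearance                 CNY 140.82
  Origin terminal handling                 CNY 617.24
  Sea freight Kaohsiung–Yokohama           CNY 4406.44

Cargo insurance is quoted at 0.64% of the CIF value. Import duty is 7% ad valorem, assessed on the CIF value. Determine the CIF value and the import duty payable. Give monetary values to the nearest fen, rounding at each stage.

CIF value: CNY 217277.99; import duty: CNY 15209.46

Let C be the CIF value. C = EXW price + pre-shipment costs + freight + 0.64% × C
C − 0.64% × C = 210177.64 + 545.27 + 140.82 + 617.24 + 4406.44
0.9936 × C = 215887.41
C = 215887.41 / 0.9936 = 217277.99
Insurance premium = 0.64% × 217277.99 = 1390.58
Import duty = 217277.99 × 7% = 15209.46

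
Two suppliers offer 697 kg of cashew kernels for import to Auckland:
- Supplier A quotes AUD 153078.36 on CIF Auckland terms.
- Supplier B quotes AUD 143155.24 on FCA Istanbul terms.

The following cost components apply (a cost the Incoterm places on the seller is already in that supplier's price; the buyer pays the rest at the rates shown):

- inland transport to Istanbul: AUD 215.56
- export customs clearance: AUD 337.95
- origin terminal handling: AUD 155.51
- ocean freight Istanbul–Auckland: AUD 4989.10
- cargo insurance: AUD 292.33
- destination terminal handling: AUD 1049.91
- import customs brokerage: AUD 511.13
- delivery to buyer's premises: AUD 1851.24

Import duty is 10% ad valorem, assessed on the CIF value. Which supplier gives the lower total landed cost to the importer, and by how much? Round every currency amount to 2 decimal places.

Supplier B is cheaper by AUD 4934.80

Supplier A (CIF):
The CIF price already equals the CIF value: 153078.36
Import duty = 153078.36 × 10% = 15307.84
Buyer bears (A): 1049.91 + 511.13 + 1851.24 = 3412.28
Landed cost (A) = invoice 153078.36 + 3412.28 + duty 15307.84 = 171798.48
Supplier B (FCA):
CIF value = FCA price + origin terminal + freight + insurance = 143155.24 + 155.51 + 4989.10 + 292.33 = 148592.18
Import duty = 148592.18 × 10% = 14859.22
Buyer bears (B): 155.51 + 4989.10 + 292.33 + 1049.91 + 511.13 + 1851.24 = 8849.22
Landed cost (B) = invoice 143155.24 + 8849.22 + duty 14859.22 = 166863.68
Difference = |171798.48 − 166863.68| = 4934.80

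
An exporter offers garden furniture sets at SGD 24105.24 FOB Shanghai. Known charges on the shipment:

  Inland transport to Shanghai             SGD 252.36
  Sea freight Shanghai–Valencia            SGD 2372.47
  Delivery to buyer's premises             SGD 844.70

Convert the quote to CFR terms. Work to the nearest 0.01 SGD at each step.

Not relevant to the conversion: inland to port — on the seller under both FOB and CFR; already in the FOB price and stays in the CFR price. delivery — on the buyer under both terms; not part of either seller's price.
From FOB to CFR, the seller additionally bears: freight.
CFR price = 24105.24 + 2372.47 = 26477.71

CFR price: SGD 26477.71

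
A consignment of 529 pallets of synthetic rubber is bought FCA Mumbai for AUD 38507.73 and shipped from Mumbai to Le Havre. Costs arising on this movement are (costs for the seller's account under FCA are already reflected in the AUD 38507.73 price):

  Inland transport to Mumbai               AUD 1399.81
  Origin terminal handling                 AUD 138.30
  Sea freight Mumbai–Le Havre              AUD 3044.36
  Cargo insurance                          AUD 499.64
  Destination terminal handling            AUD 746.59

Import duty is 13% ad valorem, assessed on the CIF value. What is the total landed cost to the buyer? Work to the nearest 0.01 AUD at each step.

FCA: the seller delivers export-cleared goods to the carrier; the buyer bears costs from that point.
Already in the invoice (seller's account under FCA): inland to port — exclude.
CIF value = FCA price + origin terminal + freight + insurance = 38507.73 + 138.30 + 3044.36 + 499.64 = 42190.03
Import duty = 42190.03 × 13% = 5484.70
Buyer bears: origin terminal 138.30 + freight 3044.36 + insurance 499.64 + destination terminal 746.59 + duty 5484.70 = 9913.59
Landed cost = invoice 38507.73 + 9913.59 = 48421.32

Total landed cost: AUD 48421.32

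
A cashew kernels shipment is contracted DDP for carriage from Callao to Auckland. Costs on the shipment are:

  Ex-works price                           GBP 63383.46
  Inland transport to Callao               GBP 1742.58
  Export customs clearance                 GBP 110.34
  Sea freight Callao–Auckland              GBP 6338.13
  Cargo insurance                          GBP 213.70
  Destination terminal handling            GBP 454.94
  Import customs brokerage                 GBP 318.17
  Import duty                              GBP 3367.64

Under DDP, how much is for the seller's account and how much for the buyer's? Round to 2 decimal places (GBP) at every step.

Seller: GBP 75928.96; buyer: GBP 0.00

DDP: the seller bears all costs including import duty.
Seller's account: goods 63383.46 + inland to port 1742.58 + export clearance 110.34 + freight 6338.13 + insurance 213.70 + destination terminal 454.94 + brokerage 318.17 + duty 3367.64 = 75928.96
Buyer's account: 0.00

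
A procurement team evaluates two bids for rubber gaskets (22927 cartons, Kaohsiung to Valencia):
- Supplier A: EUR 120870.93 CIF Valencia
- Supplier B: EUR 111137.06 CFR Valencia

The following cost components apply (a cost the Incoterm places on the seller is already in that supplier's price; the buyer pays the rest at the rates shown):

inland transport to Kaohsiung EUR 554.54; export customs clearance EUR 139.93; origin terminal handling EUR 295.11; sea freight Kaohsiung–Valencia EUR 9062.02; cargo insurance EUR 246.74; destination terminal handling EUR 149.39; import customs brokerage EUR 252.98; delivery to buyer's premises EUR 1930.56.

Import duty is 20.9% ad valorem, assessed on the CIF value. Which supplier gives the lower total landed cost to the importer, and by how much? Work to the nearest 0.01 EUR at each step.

Supplier B is cheaper by EUR 11469.94

Supplier A (CIF):
The CIF price already equals the CIF value: 120870.93
Import duty = 120870.93 × 20.9% = 25262.02
Buyer bears (A): 149.39 + 252.98 + 1930.56 = 2332.93
Landed cost (A) = invoice 120870.93 + 2332.93 + duty 25262.02 = 148465.88
Supplier B (CFR):
CIF value = CFR price + insurance = 111137.06 + 246.74 = 111383.80
Import duty = 111383.80 × 20.9% = 23279.21
Buyer bears (B): 246.74 + 149.39 + 252.98 + 1930.56 = 2579.67
Landed cost (B) = invoice 111137.06 + 2579.67 + duty 23279.21 = 136995.94
Difference = |148465.88 − 136995.94| = 11469.94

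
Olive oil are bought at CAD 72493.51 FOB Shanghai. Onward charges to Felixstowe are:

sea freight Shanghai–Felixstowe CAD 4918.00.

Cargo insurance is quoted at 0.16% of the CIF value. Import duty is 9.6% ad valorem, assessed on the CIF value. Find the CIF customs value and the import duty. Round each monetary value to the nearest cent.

Let C be the CIF value. C = FOB price + freight + 0.16% × C
C − 0.16% × C = 72493.51 + 4918.00
0.9984 × C = 77411.51
C = 77411.51 / 0.9984 = 77535.57
Insurance premium = 0.16% × 77535.57 = 124.06
Import duty = 77535.57 × 9.6% = 7443.41

CIF value: CAD 77535.57; import duty: CAD 7443.41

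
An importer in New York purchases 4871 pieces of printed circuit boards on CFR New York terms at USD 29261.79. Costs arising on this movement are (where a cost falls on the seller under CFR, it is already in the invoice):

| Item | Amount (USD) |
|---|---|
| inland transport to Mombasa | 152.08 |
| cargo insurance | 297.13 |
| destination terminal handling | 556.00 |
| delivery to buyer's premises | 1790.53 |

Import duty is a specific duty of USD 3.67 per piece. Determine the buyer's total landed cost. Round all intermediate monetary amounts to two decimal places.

CFR: the seller pays costs through ocean freight to the destination port, but not insurance.
Already in the invoice (seller's account under CFR): inland to port — exclude.
CIF value = CFR price + insurance = 29261.79 + 297.13 = 29558.92
Import duty = 4871 × 3.67 = 17876.57
Buyer bears: insurance 297.13 + destination terminal 556.00 + delivery 1790.53 + duty 17876.57 = 20520.23
Landed cost = invoice 29261.79 + 20520.23 = 49782.02

Total landed cost: USD 49782.02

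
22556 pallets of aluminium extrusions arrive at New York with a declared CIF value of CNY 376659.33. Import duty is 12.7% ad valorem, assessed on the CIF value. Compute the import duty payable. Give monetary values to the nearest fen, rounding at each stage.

Import duty = 376659.33 × 12.7% = 47835.73

Import duty: CNY 47835.73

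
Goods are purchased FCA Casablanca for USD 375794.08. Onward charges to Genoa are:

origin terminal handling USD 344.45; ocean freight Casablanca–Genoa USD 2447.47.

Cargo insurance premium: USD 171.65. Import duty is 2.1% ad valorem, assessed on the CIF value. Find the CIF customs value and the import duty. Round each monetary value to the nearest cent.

CIF value: USD 378757.65; import duty: USD 7953.91

CIF = FCA price + pre-shipment costs + freight + insurance
CIF = 375794.08 + 344.45 + 2447.47 + 171.65 = 378757.65
Import duty = 378757.65 × 2.1% = 7953.91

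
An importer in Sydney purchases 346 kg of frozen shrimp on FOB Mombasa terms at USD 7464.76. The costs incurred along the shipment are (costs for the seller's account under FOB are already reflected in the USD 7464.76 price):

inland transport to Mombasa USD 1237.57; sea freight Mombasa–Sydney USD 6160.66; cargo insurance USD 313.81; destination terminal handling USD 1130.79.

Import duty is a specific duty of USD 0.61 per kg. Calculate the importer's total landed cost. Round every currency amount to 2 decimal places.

FOB: the seller bears costs until goods are on board at the origin port; the buyer bears freight, insurance and all costs thereafter.
Already in the invoice (seller's account under FOB): inland to port — exclude.
CIF value = FOB price + freight + insurance = 7464.76 + 6160.66 + 313.81 = 13939.23
Import duty = 346 × 0.61 = 211.06
Buyer bears: freight 6160.66 + insurance 313.81 + destination terminal 1130.79 + duty 211.06 = 7816.32
Landed cost = invoice 7464.76 + 7816.32 = 15281.08

Total landed cost: USD 15281.08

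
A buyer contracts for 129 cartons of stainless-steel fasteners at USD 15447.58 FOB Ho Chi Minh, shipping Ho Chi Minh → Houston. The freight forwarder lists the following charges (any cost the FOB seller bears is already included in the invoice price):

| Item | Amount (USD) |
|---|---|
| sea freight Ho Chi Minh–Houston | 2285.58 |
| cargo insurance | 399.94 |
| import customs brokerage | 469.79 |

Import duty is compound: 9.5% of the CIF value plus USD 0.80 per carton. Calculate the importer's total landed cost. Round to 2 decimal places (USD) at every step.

FOB: the seller bears costs until goods are on board at the origin port; the buyer bears freight, insurance and all costs thereafter.
CIF value = FOB price + freight + insurance = 15447.58 + 2285.58 + 399.94 = 18133.10
Ad valorem component: 18133.10 × 9.5% = 1722.64
Specific component: 129 × 0.80 = 103.20
Import duty = 1722.64 + 103.20 = 1825.84
Buyer bears: freight 2285.58 + insurance 399.94 + brokerage 469.79 + duty 1825.84 = 4981.15
Landed cost = invoice 15447.58 + 4981.15 = 20428.73

Total landed cost: USD 20428.73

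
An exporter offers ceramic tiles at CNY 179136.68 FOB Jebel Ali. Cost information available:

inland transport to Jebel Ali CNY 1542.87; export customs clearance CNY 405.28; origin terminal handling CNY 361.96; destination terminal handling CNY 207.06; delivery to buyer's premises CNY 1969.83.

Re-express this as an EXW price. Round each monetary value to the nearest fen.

EXW price: CNY 176826.57

Not relevant to the conversion: delivery, destination terminal — on the buyer under both terms; not part of either seller's price.
From FOB to EXW, the seller no longer bears: inland to port, export clearance, origin terminal.
EXW price = 179136.68 − 1542.87 − 405.28 − 361.96 = 176826.57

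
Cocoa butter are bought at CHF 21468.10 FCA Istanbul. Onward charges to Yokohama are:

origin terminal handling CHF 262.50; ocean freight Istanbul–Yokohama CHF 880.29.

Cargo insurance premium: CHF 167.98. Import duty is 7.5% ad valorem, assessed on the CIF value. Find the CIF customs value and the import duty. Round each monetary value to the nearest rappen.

CIF = FCA price + pre-shipment costs + freight + insurance
CIF = 21468.10 + 262.50 + 880.29 + 167.98 = 22778.87
Import duty = 22778.87 × 7.5% = 1708.42

CIF value: CHF 22778.87; import duty: CHF 1708.42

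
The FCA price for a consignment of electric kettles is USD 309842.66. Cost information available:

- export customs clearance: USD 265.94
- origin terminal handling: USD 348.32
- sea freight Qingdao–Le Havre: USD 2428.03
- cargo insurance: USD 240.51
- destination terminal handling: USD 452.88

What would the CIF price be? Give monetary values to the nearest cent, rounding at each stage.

Not relevant to the conversion: export clearance — on the seller under both FCA and CIF; already in the FCA price and stays in the CIF price. destination terminal — on the buyer under both terms; not part of either seller's price.
From FCA to CIF, the seller additionally bears: origin terminal, freight, insurance.
CIF price = 309842.66 + 348.32 + 2428.03 + 240.51 = 312859.52

CIF price: USD 312859.52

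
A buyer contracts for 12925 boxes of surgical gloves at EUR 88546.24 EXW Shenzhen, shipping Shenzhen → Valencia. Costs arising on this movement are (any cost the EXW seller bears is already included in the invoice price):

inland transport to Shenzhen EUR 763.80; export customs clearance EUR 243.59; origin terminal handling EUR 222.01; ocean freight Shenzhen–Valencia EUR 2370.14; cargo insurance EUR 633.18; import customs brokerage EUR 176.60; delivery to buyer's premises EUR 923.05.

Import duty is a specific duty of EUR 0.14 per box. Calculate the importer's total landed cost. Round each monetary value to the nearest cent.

Total landed cost: EUR 95688.11

EXW: the seller makes goods available at their premises; the buyer bears all onward costs.
CIF value = EXW price + inland to port + export clearance + origin terminal + freight + insurance = 88546.24 + 763.80 + 243.59 + 222.01 + 2370.14 + 633.18 = 92778.96
Import duty = 12925 × 0.14 = 1809.50
Buyer bears: inland to port 763.80 + export clearance 243.59 + origin terminal 222.01 + freight 2370.14 + insurance 633.18 + brokerage 176.60 + delivery 923.05 + duty 1809.50 = 7141.87
Landed cost = invoice 88546.24 + 7141.87 = 95688.11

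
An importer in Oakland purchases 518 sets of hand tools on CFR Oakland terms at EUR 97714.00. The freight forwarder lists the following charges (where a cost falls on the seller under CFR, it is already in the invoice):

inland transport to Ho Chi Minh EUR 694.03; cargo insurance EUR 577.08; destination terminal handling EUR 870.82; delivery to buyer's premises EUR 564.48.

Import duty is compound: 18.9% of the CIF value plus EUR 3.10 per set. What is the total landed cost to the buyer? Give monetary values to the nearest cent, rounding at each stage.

CFR: the seller pays costs through ocean freight to the destination port, but not insurance.
Already in the invoice (seller's account under CFR): inland to port — exclude.
CIF value = CFR price + insurance = 97714.00 + 577.08 = 98291.08
Ad valorem component: 98291.08 × 18.9% = 18577.01
Specific component: 518 × 3.10 = 1605.80
Import duty = 18577.01 + 1605.80 = 20182.81
Buyer bears: insurance 577.08 + destination terminal 870.82 + delivery 564.48 + duty 20182.81 = 22195.19
Landed cost = invoice 97714.00 + 22195.19 = 119909.19

Total landed cost: EUR 119909.19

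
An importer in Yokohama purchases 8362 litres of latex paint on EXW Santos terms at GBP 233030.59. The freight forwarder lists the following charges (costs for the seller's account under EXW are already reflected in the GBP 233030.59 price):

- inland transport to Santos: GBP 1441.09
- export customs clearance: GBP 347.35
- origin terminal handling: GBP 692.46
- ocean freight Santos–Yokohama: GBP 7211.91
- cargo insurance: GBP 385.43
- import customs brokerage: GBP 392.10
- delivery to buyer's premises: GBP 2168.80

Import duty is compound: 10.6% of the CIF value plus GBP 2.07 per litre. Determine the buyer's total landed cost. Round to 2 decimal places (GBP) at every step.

Total landed cost: GBP 288748.61

EXW: the seller makes goods available at their premises; the buyer bears all onward costs.
CIF value = EXW price + inland to port + export clearance + origin terminal + freight + insurance = 233030.59 + 1441.09 + 347.35 + 692.46 + 7211.91 + 385.43 = 243108.83
Ad valorem component: 243108.83 × 10.6% = 25769.54
Specific component: 8362 × 2.07 = 17309.34
Import duty = 25769.54 + 17309.34 = 43078.88
Buyer bears: inland to port 1441.09 + export clearance 347.35 + origin terminal 692.46 + freight 7211.91 + insurance 385.43 + brokerage 392.10 + delivery 2168.80 + duty 43078.88 = 55718.02
Landed cost = invoice 233030.59 + 55718.02 = 288748.61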